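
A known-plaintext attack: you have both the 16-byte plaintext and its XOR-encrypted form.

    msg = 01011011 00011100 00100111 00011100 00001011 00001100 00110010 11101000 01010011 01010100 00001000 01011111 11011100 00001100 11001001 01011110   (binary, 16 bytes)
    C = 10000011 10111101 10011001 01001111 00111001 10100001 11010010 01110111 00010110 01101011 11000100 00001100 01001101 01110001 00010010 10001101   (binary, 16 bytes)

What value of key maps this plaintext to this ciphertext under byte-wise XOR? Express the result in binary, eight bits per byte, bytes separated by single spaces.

11011000 10100001 10111110 01010011 00110010 10101101 11100000 10011111 01000101 00111111 11001100 01010011 10010001 01111101 11011011 11010011

Since C = msg ⊕ key, XORing both sides with msg gives key = msg ⊕ C.
 91 xor 131 = 216
 28 xor 189 = 161
 39 xor 153 = 190
 28 xor  79 =  83
 11 xor  57 =  50
 12 xor 161 = 173
 50 xor 210 = 224
232 xor 119 = 159
 83 xor  22 =  69
 84 xor 107 =  63
  8 xor 196 = 204
 95 xor  12 =  83
220 xor  77 = 145
 12 xor 113 = 125
201 xor  18 = 219
 94 xor 141 = 211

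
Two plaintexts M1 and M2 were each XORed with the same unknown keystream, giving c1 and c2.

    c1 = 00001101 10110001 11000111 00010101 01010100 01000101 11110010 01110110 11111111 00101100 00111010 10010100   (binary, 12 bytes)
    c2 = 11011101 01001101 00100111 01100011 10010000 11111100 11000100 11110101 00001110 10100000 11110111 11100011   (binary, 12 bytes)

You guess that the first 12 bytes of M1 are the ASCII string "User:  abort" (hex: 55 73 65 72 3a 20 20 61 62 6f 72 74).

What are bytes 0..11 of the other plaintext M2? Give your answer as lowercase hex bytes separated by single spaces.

First, c1 ⊕ c2 = (M1 ⊕ K) ⊕ (M2 ⊕ K) = M1 ⊕ M2, so the key drops out. Then M2 = (M1 ⊕ M2) ⊕ M1 over the first 12 bytes.
byte 0: (0d xor dd) xor 55 = d0 xor 55 = 85
byte 1: (b1 xor 4d) xor 73 = fc xor 73 = 8f
byte 2: (c7 xor 27) xor 65 = e0 xor 65 = 85
byte 3: (15 xor 63) xor 72 = 76 xor 72 = 04
byte 4: (54 xor 90) xor 3a = c4 xor 3a = fe
byte 5: (45 xor fc) xor 20 = b9 xor 20 = 99
byte 6: (f2 xor c4) xor 20 = 36 xor 20 = 16
byte 7: (76 xor f5) xor 61 = 83 xor 61 = e2
byte 8: (ff xor 0e) xor 62 = f1 xor 62 = 93
byte 9: (2c xor a0) xor 6f = 8c xor 6f = e3
byte 10: (3a xor f7) xor 72 = cd xor 72 = bf
byte 11: (94 xor e3) xor 74 = 77 xor 74 = 03

85 8f 85 04 fe 99 16 e2 93 e3 bf 03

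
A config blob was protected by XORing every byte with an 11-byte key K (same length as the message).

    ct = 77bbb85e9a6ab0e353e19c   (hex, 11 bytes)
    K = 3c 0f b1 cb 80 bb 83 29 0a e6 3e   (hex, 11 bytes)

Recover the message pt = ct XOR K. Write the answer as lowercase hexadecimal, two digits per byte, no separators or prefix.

119 ^  60 =  75
187 ^  15 = 180
184 ^ 177 =   9
 94 ^ 203 = 149
154 ^ 128 =  26
106 ^ 187 = 209
176 ^ 131 =  51
227 ^  41 = 202
 83 ^  10 =  89
225 ^ 230 =   7
156 ^  62 = 162

4bb409951ad133ca5907a2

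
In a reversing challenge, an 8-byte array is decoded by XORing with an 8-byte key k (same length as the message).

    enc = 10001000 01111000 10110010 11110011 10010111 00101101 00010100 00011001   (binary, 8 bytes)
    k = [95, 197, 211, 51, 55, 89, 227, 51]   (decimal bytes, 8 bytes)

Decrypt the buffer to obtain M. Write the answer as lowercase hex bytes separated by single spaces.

byte 0: 88 ^ 5f = d7
byte 1: 78 ^ c5 = bd
byte 2: b2 ^ d3 = 61
byte 3: f3 ^ 33 = c0
byte 4: 97 ^ 37 = a0
byte 5: 2d ^ 59 = 74
byte 6: 14 ^ e3 = f7
byte 7: 19 ^ 33 = 2a

d7 bd 61 c0 a0 74 f7 2a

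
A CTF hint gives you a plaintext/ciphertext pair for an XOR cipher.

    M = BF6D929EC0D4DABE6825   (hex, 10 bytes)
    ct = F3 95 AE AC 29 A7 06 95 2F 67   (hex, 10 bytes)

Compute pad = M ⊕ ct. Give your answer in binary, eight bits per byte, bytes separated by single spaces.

01001100 11111000 00111100 00110010 11101001 01110011 11011100 00101011 01000111 01000010

Since ct = M ⊕ pad, XORing both sides with M gives pad = M ⊕ ct.
byte 0: 10111111 xor 11110011 = 01001100
byte 1: 01101101 xor 10010101 = 11111000
byte 2: 10010010 xor 10101110 = 00111100
byte 3: 10011110 xor 10101100 = 00110010
byte 4: 11000000 xor 00101001 = 11101001
byte 5: 11010100 xor 10100111 = 01110011
byte 6: 11011010 xor 00000110 = 11011100
byte 7: 10111110 xor 10010101 = 00101011
byte 8: 01101000 xor 00101111 = 01000111
byte 9: 00100101 xor 01100111 = 01000010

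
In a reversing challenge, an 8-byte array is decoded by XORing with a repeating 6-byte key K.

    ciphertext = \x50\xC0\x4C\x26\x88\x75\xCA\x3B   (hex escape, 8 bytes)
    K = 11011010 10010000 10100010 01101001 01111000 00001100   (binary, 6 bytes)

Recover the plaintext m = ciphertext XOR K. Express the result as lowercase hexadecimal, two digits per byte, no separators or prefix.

8a50ee4ff07910ab

The 6-byte key repeats, so the effective keystream is da 90 a2 69 78 0c da 90.
byte 0: 50 ⊕ da = 8a
byte 1: c0 ⊕ 90 = 50
byte 2: 4c ⊕ a2 = ee
byte 3: 26 ⊕ 69 = 4f
byte 4: 88 ⊕ 78 = f0
byte 5: 75 ⊕ 0c = 79
byte 6: ca ⊕ da = 10
byte 7: 3b ⊕ 90 = ab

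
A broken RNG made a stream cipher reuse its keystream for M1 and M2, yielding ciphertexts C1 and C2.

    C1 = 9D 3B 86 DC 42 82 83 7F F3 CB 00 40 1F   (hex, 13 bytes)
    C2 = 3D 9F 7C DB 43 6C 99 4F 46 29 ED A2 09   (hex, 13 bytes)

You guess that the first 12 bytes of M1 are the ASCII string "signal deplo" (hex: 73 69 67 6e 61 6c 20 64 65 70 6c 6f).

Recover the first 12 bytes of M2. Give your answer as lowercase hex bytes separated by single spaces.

d3 cd 9d 69 60 82 3a 54 d0 92 81 8d

First, C1 ⊕ C2 = (M1 ⊕ K) ⊕ (M2 ⊕ K) = M1 ⊕ M2, so the key drops out. Then M2 = (M1 ⊕ M2) ⊕ M1 over the first 12 bytes.
byte 0: (9d ⊕ 3d) ⊕ 73 = a0 ⊕ 73 = d3
byte 1: (3b ⊕ 9f) ⊕ 69 = a4 ⊕ 69 = cd
byte 2: (86 ⊕ 7c) ⊕ 67 = fa ⊕ 67 = 9d
byte 3: (dc ⊕ db) ⊕ 6e = 07 ⊕ 6e = 69
byte 4: (42 ⊕ 43) ⊕ 61 = 01 ⊕ 61 = 60
byte 5: (82 ⊕ 6c) ⊕ 6c = ee ⊕ 6c = 82
byte 6: (83 ⊕ 99) ⊕ 20 = 1a ⊕ 20 = 3a
byte 7: (7f ⊕ 4f) ⊕ 64 = 30 ⊕ 64 = 54
byte 8: (f3 ⊕ 46) ⊕ 65 = b5 ⊕ 65 = d0
byte 9: (cb ⊕ 29) ⊕ 70 = e2 ⊕ 70 = 92
byte 10: (00 ⊕ ed) ⊕ 6c = ed ⊕ 6c = 81
byte 11: (40 ⊕ a2) ⊕ 6f = e2 ⊕ 6f = 8d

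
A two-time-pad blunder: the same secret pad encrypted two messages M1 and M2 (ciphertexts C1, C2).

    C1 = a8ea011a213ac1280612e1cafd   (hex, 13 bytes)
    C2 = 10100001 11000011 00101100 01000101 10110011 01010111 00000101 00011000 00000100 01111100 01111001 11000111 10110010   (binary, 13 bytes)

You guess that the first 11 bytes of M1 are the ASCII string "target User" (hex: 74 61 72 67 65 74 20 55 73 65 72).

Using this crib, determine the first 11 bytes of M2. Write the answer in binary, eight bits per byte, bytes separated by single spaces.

01111101 01001000 01011111 00111000 11110111 00011001 11100100 01100101 01110001 00001011 11101010

First, C1 ⊕ C2 = (M1 ⊕ K) ⊕ (M2 ⊕ K) = M1 ⊕ M2, so the key drops out. Then M2 = (M1 ⊕ M2) ⊕ M1 over the first 11 bytes.
byte 0: (a8 XOR a1) XOR 74 = 09 XOR 74 = 7d
byte 1: (ea XOR c3) XOR 61 = 29 XOR 61 = 48
byte 2: (01 XOR 2c) XOR 72 = 2d XOR 72 = 5f
byte 3: (1a XOR 45) XOR 67 = 5f XOR 67 = 38
byte 4: (21 XOR b3) XOR 65 = 92 XOR 65 = f7
byte 5: (3a XOR 57) XOR 74 = 6d XOR 74 = 19
byte 6: (c1 XOR 05) XOR 20 = c4 XOR 20 = e4
byte 7: (28 XOR 18) XOR 55 = 30 XOR 55 = 65
byte 8: (06 XOR 04) XOR 73 = 02 XOR 73 = 71
byte 9: (12 XOR 7c) XOR 65 = 6e XOR 65 = 0b
byte 10: (e1 XOR 79) XOR 72 = 98 XOR 72 = ea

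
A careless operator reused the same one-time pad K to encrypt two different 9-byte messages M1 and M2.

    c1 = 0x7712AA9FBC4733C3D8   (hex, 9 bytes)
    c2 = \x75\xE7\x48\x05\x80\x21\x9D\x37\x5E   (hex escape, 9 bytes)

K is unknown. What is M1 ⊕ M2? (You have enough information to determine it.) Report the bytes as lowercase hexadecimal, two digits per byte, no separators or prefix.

c1 ⊕ c2 = (M1 ⊕ K) ⊕ (M2 ⊕ K) = M1 ⊕ M2 — the shared key cancels under XOR.
77 XOR 75 = 02
12 XOR e7 = f5
aa XOR 48 = e2
9f XOR 05 = 9a
bc XOR 80 = 3c
47 XOR 21 = 66
33 XOR 9d = ae
c3 XOR 37 = f4
d8 XOR 5e = 86

02f5e29a3c66aef486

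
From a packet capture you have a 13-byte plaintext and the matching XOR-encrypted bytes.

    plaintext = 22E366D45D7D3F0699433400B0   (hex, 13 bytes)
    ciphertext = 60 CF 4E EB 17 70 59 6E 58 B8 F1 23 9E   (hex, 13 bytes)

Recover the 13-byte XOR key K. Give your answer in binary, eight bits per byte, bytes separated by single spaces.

01000010 00101100 00101000 00111111 01001010 00001101 01100110 01101000 11000001 11111011 11000101 00100011 00101110

Since ciphertext = plaintext ⊕ K, XORing both sides with plaintext gives K = plaintext ⊕ ciphertext.
byte 0: 22 ⊕ 60 = 42
byte 1: e3 ⊕ cf = 2c
byte 2: 66 ⊕ 4e = 28
byte 3: d4 ⊕ eb = 3f
byte 4: 5d ⊕ 17 = 4a
byte 5: 7d ⊕ 70 = 0d
byte 6: 3f ⊕ 59 = 66
byte 7: 06 ⊕ 6e = 68
byte 8: 99 ⊕ 58 = c1
byte 9: 43 ⊕ b8 = fb
byte 10: 34 ⊕ f1 = c5
byte 11: 00 ⊕ 23 = 23
byte 12: b0 ⊕ 9e = 2e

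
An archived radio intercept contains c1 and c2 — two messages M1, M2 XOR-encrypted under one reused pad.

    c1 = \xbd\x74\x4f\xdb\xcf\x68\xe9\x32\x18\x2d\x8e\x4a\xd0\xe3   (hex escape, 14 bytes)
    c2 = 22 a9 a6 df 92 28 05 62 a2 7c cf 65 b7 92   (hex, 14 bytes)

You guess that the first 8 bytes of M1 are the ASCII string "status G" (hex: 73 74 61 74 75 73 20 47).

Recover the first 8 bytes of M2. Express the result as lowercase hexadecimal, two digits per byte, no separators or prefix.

eca988702833cc17

First, c1 ⊕ c2 = (M1 ⊕ K) ⊕ (M2 ⊕ K) = M1 ⊕ M2, so the key drops out. Then M2 = (M1 ⊕ M2) ⊕ M1 over the first 8 bytes.
byte 0: (bd ⊕ 22) ⊕ 73 = 9f ⊕ 73 = ec
byte 1: (74 ⊕ a9) ⊕ 74 = dd ⊕ 74 = a9
byte 2: (4f ⊕ a6) ⊕ 61 = e9 ⊕ 61 = 88
byte 3: (db ⊕ df) ⊕ 74 = 04 ⊕ 74 = 70
byte 4: (cf ⊕ 92) ⊕ 75 = 5d ⊕ 75 = 28
byte 5: (68 ⊕ 28) ⊕ 73 = 40 ⊕ 73 = 33
byte 6: (e9 ⊕ 05) ⊕ 20 = ec ⊕ 20 = cc
byte 7: (32 ⊕ 62) ⊕ 47 = 50 ⊕ 47 = 17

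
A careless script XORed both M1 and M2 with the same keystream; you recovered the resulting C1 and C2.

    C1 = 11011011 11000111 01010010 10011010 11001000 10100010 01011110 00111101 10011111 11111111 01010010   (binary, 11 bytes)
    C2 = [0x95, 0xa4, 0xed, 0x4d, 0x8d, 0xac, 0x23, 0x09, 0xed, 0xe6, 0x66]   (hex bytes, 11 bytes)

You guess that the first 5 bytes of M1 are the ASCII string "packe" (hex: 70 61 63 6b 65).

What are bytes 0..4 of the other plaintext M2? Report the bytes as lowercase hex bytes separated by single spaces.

First, C1 ⊕ C2 = (M1 ⊕ K) ⊕ (M2 ⊕ K) = M1 ⊕ M2, so the key drops out. Then M2 = (M1 ⊕ M2) ⊕ M1 over the first 5 bytes.
byte 0: (db xor 95) xor 70 = 4e xor 70 = 3e
byte 1: (c7 xor a4) xor 61 = 63 xor 61 = 02
byte 2: (52 xor ed) xor 63 = bf xor 63 = dc
byte 3: (9a xor 4d) xor 6b = d7 xor 6b = bc
byte 4: (c8 xor 8d) xor 65 = 45 xor 65 = 20

3e 02 dc bc 20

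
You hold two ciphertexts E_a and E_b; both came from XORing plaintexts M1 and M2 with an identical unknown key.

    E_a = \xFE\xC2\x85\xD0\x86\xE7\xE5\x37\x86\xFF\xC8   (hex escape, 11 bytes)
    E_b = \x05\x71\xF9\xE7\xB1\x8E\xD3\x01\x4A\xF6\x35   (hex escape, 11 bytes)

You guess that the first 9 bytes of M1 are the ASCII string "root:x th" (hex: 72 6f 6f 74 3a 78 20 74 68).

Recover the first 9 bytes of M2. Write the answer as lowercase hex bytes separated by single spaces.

89 dc 13 43 0d 11 16 42 a4

First, E_a ⊕ E_b = (M1 ⊕ K) ⊕ (M2 ⊕ K) = M1 ⊕ M2, so the key drops out. Then M2 = (M1 ⊕ M2) ⊕ M1 over the first 9 bytes.
byte 0: (fe xor 05) xor 72 = fb xor 72 = 89
byte 1: (c2 xor 71) xor 6f = b3 xor 6f = dc
byte 2: (85 xor f9) xor 6f = 7c xor 6f = 13
byte 3: (d0 xor e7) xor 74 = 37 xor 74 = 43
byte 4: (86 xor b1) xor 3a = 37 xor 3a = 0d
byte 5: (e7 xor 8e) xor 78 = 69 xor 78 = 11
byte 6: (e5 xor d3) xor 20 = 36 xor 20 = 16
byte 7: (37 xor 01) xor 74 = 36 xor 74 = 42
byte 8: (86 xor 4a) xor 68 = cc xor 68 = a4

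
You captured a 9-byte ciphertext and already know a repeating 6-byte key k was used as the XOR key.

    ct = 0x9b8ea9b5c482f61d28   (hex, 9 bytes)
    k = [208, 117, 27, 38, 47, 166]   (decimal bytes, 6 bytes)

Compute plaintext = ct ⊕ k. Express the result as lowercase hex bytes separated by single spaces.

The 6-byte key repeats, so the effective keystream is d0 75 1b 26 2f a6 d0 75 1b.
byte 0: 9b ^ d0 = 4b
byte 1: 8e ^ 75 = fb
byte 2: a9 ^ 1b = b2
byte 3: b5 ^ 26 = 93
byte 4: c4 ^ 2f = eb
byte 5: 82 ^ a6 = 24
byte 6: f6 ^ d0 = 26
byte 7: 1d ^ 75 = 68
byte 8: 28 ^ 1b = 33

4b fb b2 93 eb 24 26 68 33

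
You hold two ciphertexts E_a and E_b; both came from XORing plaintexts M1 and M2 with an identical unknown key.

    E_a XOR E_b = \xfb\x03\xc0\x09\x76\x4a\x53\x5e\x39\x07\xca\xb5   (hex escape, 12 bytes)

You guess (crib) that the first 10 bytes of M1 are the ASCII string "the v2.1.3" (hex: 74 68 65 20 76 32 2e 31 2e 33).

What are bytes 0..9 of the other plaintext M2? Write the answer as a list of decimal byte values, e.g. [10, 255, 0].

Since E_a ⊕ E_b = M1 ⊕ M2, XORing with the guessed M1 bytes yields the corresponding M2 bytes: M2 = (E_a ⊕ E_b) ⊕ M1.
byte 0: 251 XOR 116 = 143
byte 1:   3 XOR 104 = 107
byte 2: 192 XOR 101 = 165
byte 3:   9 XOR  32 =  41
byte 4: 118 XOR 118 =   0
byte 5:  74 XOR  50 = 120
byte 6:  83 XOR  46 = 125
byte 7:  94 XOR  49 = 111
byte 8:  57 XOR  46 =  23
byte 9:   7 XOR  51 =  52

[143, 107, 165, 41, 0, 120, 125, 111, 23, 52]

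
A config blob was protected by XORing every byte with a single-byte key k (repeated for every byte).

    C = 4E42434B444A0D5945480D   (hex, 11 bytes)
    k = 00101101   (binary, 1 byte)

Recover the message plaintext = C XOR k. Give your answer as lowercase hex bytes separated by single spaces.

The 1-byte key repeats, so the effective keystream is 2d 2d 2d 2d 2d 2d 2d 2d 2d 2d 2d.
byte 0: 4e XOR 2d = 63
byte 1: 42 XOR 2d = 6f
byte 2: 43 XOR 2d = 6e
byte 3: 4b XOR 2d = 66
byte 4: 44 XOR 2d = 69
byte 5: 4a XOR 2d = 67
byte 6: 0d XOR 2d = 20
byte 7: 59 XOR 2d = 74
byte 8: 45 XOR 2d = 68
byte 9: 48 XOR 2d = 65
byte 10: 0d XOR 2d = 20

63 6f 6e 66 69 67 20 74 68 65 20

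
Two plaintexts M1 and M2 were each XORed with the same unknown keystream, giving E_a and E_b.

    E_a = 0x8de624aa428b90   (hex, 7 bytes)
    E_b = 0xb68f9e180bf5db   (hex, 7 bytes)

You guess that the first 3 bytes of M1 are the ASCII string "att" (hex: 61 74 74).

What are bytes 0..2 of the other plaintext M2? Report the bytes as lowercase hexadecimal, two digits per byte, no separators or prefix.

5a1dce

First, E_a ⊕ E_b = (M1 ⊕ K) ⊕ (M2 ⊕ K) = M1 ⊕ M2, so the key drops out. Then M2 = (M1 ⊕ M2) ⊕ M1 over the first 3 bytes.
byte 0: (8d XOR b6) XOR 61 = 3b XOR 61 = 5a
byte 1: (e6 XOR 8f) XOR 74 = 69 XOR 74 = 1d
byte 2: (24 XOR 9e) XOR 74 = ba XOR 74 = ce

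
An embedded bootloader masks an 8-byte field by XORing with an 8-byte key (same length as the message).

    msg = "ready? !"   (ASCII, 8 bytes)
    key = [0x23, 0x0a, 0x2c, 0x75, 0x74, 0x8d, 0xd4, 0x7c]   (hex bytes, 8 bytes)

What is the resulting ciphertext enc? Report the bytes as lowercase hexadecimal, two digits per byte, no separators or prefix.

01110010 ⊕ 00100011 = 01010001
01100101 ⊕ 00001010 = 01101111
01100001 ⊕ 00101100 = 01001101
01100100 ⊕ 01110101 = 00010001
01111001 ⊕ 01110100 = 00001101
00111111 ⊕ 10001101 = 10110010
00100000 ⊕ 11010100 = 11110100
00100001 ⊕ 01111100 = 01011101

516f4d110db2f45d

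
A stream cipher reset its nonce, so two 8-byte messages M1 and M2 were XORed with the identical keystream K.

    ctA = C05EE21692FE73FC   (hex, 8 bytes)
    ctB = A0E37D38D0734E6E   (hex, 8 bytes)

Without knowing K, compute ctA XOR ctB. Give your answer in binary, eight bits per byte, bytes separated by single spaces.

ctA ⊕ ctB = (M1 ⊕ K) ⊕ (M2 ⊕ K) = M1 ⊕ M2 — the shared key cancels under XOR.
byte 0: 192 ^ 160 =  96
byte 1:  94 ^ 227 = 189
byte 2: 226 ^ 125 = 159
byte 3:  22 ^  56 =  46
byte 4: 146 ^ 208 =  66
byte 5: 254 ^ 115 = 141
byte 6: 115 ^  78 =  61
byte 7: 252 ^ 110 = 146

01100000 10111101 10011111 00101110 01000010 10001101 00111101 10010010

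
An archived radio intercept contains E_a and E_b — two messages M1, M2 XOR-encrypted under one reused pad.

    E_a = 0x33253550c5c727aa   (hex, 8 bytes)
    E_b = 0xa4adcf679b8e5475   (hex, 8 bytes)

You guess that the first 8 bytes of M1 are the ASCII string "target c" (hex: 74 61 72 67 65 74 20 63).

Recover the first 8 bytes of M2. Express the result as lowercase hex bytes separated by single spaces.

e3 e9 88 50 3b 3d 53 bc

First, E_a ⊕ E_b = (M1 ⊕ K) ⊕ (M2 ⊕ K) = M1 ⊕ M2, so the key drops out. Then M2 = (M1 ⊕ M2) ⊕ M1 over the first 8 bytes.
byte 0: (33 xor a4) xor 74 = 97 xor 74 = e3
byte 1: (25 xor ad) xor 61 = 88 xor 61 = e9
byte 2: (35 xor cf) xor 72 = fa xor 72 = 88
byte 3: (50 xor 67) xor 67 = 37 xor 67 = 50
byte 4: (c5 xor 9b) xor 65 = 5e xor 65 = 3b
byte 5: (c7 xor 8e) xor 74 = 49 xor 74 = 3d
byte 6: (27 xor 54) xor 20 = 73 xor 20 = 53
byte 7: (aa xor 75) xor 63 = df xor 63 = bc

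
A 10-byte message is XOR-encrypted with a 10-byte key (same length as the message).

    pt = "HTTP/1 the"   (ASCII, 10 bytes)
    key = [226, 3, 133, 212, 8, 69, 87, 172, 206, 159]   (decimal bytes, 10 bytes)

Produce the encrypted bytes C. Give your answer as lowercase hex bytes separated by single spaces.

aa 57 d1 84 27 74 77 d8 a6 fa

XOR is its own inverse, so applying the key byte-wise gives the result directly.
 72 xor 226 = 170
 84 xor   3 =  87
 84 xor 133 = 209
 80 xor 212 = 132
 47 xor   8 =  39
 49 xor  69 = 116
 32 xor  87 = 119
116 xor 172 = 216
104 xor 206 = 166
101 xor 159 = 250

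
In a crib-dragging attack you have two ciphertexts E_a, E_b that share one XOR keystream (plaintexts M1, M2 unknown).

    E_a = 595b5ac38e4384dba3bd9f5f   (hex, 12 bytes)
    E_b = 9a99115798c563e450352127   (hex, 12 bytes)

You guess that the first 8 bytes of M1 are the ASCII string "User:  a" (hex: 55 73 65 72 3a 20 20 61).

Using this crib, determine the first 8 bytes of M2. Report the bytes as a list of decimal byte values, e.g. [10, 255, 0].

[150, 177, 46, 230, 44, 166, 199, 94]

First, E_a ⊕ E_b = (M1 ⊕ K) ⊕ (M2 ⊕ K) = M1 ⊕ M2, so the key drops out. Then M2 = (M1 ⊕ M2) ⊕ M1 over the first 8 bytes.
byte 0: (59 ⊕ 9a) ⊕ 55 = c3 ⊕ 55 = 96
byte 1: (5b ⊕ 99) ⊕ 73 = c2 ⊕ 73 = b1
byte 2: (5a ⊕ 11) ⊕ 65 = 4b ⊕ 65 = 2e
byte 3: (c3 ⊕ 57) ⊕ 72 = 94 ⊕ 72 = e6
byte 4: (8e ⊕ 98) ⊕ 3a = 16 ⊕ 3a = 2c
byte 5: (43 ⊕ c5) ⊕ 20 = 86 ⊕ 20 = a6
byte 6: (84 ⊕ 63) ⊕ 20 = e7 ⊕ 20 = c7
byte 7: (db ⊕ e4) ⊕ 61 = 3f ⊕ 61 = 5e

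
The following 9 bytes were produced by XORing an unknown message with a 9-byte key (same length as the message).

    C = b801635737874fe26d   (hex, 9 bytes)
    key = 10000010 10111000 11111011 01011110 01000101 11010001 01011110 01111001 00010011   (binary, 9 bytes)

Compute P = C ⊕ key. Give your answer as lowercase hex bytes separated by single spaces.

3a b9 98 09 72 56 11 9b 7e

XOR is its own inverse, so applying the key byte-wise gives the result directly.
b8 ^ 82 = 3a
01 ^ b8 = b9
63 ^ fb = 98
57 ^ 5e = 09
37 ^ 45 = 72
87 ^ d1 = 56
4f ^ 5e = 11
e2 ^ 79 = 9b
6d ^ 13 = 7e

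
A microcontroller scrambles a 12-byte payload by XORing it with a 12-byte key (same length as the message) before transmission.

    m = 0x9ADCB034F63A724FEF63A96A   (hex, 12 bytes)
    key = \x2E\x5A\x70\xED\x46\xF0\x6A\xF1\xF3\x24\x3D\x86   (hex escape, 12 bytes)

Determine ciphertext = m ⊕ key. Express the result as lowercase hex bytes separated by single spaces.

9a ^ 2e = b4
dc ^ 5a = 86
b0 ^ 70 = c0
34 ^ ed = d9
f6 ^ 46 = b0
3a ^ f0 = ca
72 ^ 6a = 18
4f ^ f1 = be
ef ^ f3 = 1c
63 ^ 24 = 47
a9 ^ 3d = 94
6a ^ 86 = ec

b4 86 c0 d9 b0 ca 18 be 1c 47 94 ec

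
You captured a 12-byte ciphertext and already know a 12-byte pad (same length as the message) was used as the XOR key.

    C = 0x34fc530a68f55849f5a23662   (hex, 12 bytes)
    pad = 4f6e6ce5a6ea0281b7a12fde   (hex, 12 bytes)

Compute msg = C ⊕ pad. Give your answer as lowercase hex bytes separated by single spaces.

34 xor 4f = 7b
fc xor 6e = 92
53 xor 6c = 3f
0a xor e5 = ef
68 xor a6 = ce
f5 xor ea = 1f
58 xor 02 = 5a
49 xor 81 = c8
f5 xor b7 = 42
a2 xor a1 = 03
36 xor 2f = 19
62 xor de = bc

7b 92 3f ef ce 1f 5a c8 42 03 19 bc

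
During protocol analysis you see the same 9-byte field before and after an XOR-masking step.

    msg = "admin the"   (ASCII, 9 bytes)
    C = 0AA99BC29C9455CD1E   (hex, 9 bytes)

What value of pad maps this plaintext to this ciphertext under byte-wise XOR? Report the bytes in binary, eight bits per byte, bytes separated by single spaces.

01101011 11001101 11110110 10101011 11110010 10110100 00100001 10100101 01111011

Since C = msg ⊕ pad, XORing both sides with msg gives pad = msg ⊕ C.
01100001 XOR 00001010 = 01101011
01100100 XOR 10101001 = 11001101
01101101 XOR 10011011 = 11110110
01101001 XOR 11000010 = 10101011
01101110 XOR 10011100 = 11110010
00100000 XOR 10010100 = 10110100
01110100 XOR 01010101 = 00100001
01101000 XOR 11001101 = 10100101
01100101 XOR 00011110 = 01111011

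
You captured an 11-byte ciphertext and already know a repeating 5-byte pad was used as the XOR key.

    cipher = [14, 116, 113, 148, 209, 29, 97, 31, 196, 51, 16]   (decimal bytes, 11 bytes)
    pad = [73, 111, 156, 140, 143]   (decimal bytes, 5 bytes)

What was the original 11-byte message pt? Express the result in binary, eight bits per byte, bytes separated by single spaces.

The 5-byte key repeats, so the effective keystream is 49 6f 9c 8c 8f 49 6f 9c 8c 8f 49.
byte 0: 0e ⊕ 49 = 47
byte 1: 74 ⊕ 6f = 1b
byte 2: 71 ⊕ 9c = ed
byte 3: 94 ⊕ 8c = 18
byte 4: d1 ⊕ 8f = 5e
byte 5: 1d ⊕ 49 = 54
byte 6: 61 ⊕ 6f = 0e
byte 7: 1f ⊕ 9c = 83
byte 8: c4 ⊕ 8c = 48
byte 9: 33 ⊕ 8f = bc
byte 10: 10 ⊕ 49 = 59

01000111 00011011 11101101 00011000 01011110 01010100 00001110 10000011 01001000 10111100 01011001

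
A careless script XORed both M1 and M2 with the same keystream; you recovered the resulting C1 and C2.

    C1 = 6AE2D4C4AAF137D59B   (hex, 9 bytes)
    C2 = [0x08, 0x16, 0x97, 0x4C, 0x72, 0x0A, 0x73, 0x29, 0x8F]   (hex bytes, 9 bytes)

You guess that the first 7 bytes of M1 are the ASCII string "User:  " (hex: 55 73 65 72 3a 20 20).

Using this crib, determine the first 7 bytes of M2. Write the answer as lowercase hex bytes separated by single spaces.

37 87 26 fa e2 db 64

First, C1 ⊕ C2 = (M1 ⊕ K) ⊕ (M2 ⊕ K) = M1 ⊕ M2, so the key drops out. Then M2 = (M1 ⊕ M2) ⊕ M1 over the first 7 bytes.
byte 0: (6a xor 08) xor 55 = 62 xor 55 = 37
byte 1: (e2 xor 16) xor 73 = f4 xor 73 = 87
byte 2: (d4 xor 97) xor 65 = 43 xor 65 = 26
byte 3: (c4 xor 4c) xor 72 = 88 xor 72 = fa
byte 4: (aa xor 72) xor 3a = d8 xor 3a = e2
byte 5: (f1 xor 0a) xor 20 = fb xor 20 = db
byte 6: (37 xor 73) xor 20 = 44 xor 20 = 64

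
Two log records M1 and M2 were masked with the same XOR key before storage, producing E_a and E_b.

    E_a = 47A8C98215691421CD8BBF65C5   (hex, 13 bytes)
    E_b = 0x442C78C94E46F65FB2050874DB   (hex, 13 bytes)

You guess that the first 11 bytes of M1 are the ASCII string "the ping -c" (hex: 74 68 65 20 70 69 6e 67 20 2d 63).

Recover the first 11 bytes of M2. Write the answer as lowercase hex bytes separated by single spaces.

77 ec d4 6b 2b 46 8c 19 5f a3 d4

First, E_a ⊕ E_b = (M1 ⊕ K) ⊕ (M2 ⊕ K) = M1 ⊕ M2, so the key drops out. Then M2 = (M1 ⊕ M2) ⊕ M1 over the first 11 bytes.
byte 0: (47 ^ 44) ^ 74 = 03 ^ 74 = 77
byte 1: (a8 ^ 2c) ^ 68 = 84 ^ 68 = ec
byte 2: (c9 ^ 78) ^ 65 = b1 ^ 65 = d4
byte 3: (82 ^ c9) ^ 20 = 4b ^ 20 = 6b
byte 4: (15 ^ 4e) ^ 70 = 5b ^ 70 = 2b
byte 5: (69 ^ 46) ^ 69 = 2f ^ 69 = 46
byte 6: (14 ^ f6) ^ 6e = e2 ^ 6e = 8c
byte 7: (21 ^ 5f) ^ 67 = 7e ^ 67 = 19
byte 8: (cd ^ b2) ^ 20 = 7f ^ 20 = 5f
byte 9: (8b ^ 05) ^ 2d = 8e ^ 2d = a3
byte 10: (bf ^ 08) ^ 63 = b7 ^ 63 = d4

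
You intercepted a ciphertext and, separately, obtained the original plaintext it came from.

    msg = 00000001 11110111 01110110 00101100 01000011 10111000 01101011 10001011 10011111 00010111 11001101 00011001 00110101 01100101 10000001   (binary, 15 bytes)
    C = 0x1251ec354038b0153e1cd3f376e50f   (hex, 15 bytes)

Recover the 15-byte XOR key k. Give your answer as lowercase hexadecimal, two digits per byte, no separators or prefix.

Since C = msg ⊕ k, XORing both sides with msg gives k = msg ⊕ C.
01 ^ 12 = 13
f7 ^ 51 = a6
76 ^ ec = 9a
2c ^ 35 = 19
43 ^ 40 = 03
b8 ^ 38 = 80
6b ^ b0 = db
8b ^ 15 = 9e
9f ^ 3e = a1
17 ^ 1c = 0b
cd ^ d3 = 1e
19 ^ f3 = ea
35 ^ 76 = 43
65 ^ e5 = 80
81 ^ 0f = 8e

13a69a190380db9ea10b1eea43808e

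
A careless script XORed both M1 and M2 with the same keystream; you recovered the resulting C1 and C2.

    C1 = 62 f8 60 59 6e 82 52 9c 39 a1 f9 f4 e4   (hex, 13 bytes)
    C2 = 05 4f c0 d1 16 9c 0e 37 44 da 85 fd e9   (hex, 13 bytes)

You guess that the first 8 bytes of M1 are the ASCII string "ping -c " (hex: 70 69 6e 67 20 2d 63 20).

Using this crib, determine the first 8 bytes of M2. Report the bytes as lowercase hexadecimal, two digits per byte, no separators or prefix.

First, C1 ⊕ C2 = (M1 ⊕ K) ⊕ (M2 ⊕ K) = M1 ⊕ M2, so the key drops out. Then M2 = (M1 ⊕ M2) ⊕ M1 over the first 8 bytes.
byte 0: (62 ^ 05) ^ 70 = 67 ^ 70 = 17
byte 1: (f8 ^ 4f) ^ 69 = b7 ^ 69 = de
byte 2: (60 ^ c0) ^ 6e = a0 ^ 6e = ce
byte 3: (59 ^ d1) ^ 67 = 88 ^ 67 = ef
byte 4: (6e ^ 16) ^ 20 = 78 ^ 20 = 58
byte 5: (82 ^ 9c) ^ 2d = 1e ^ 2d = 33
byte 6: (52 ^ 0e) ^ 63 = 5c ^ 63 = 3f
byte 7: (9c ^ 37) ^ 20 = ab ^ 20 = 8b

17deceef58333f8b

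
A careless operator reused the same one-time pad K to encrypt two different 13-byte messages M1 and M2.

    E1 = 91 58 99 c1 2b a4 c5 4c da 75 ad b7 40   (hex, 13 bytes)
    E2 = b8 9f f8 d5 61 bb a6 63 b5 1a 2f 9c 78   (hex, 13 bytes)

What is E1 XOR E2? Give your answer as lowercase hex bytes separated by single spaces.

29 c7 61 14 4a 1f 63 2f 6f 6f 82 2b 38

E1 ⊕ E2 = (M1 ⊕ K) ⊕ (M2 ⊕ K) = M1 ⊕ M2 — the shared key cancels under XOR.
byte 0: 91 ^ b8 = 29
byte 1: 58 ^ 9f = c7
byte 2: 99 ^ f8 = 61
byte 3: c1 ^ d5 = 14
byte 4: 2b ^ 61 = 4a
byte 5: a4 ^ bb = 1f
byte 6: c5 ^ a6 = 63
byte 7: 4c ^ 63 = 2f
byte 8: da ^ b5 = 6f
byte 9: 75 ^ 1a = 6f
byte 10: ad ^ 2f = 82
byte 11: b7 ^ 9c = 2b
byte 12: 40 ^ 78 = 38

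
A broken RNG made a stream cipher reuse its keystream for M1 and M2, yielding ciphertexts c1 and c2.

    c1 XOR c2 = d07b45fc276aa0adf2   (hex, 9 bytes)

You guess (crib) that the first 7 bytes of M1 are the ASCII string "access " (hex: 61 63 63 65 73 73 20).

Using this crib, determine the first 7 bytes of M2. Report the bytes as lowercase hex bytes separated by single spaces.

Since c1 ⊕ c2 = M1 ⊕ M2, XORing with the guessed M1 bytes yields the corresponding M2 bytes: M2 = (c1 ⊕ c2) ⊕ M1.
byte 0: 208 xor  97 = 177
byte 1: 123 xor  99 =  24
byte 2:  69 xor  99 =  38
byte 3: 252 xor 101 = 153
byte 4:  39 xor 115 =  84
byte 5: 106 xor 115 =  25
byte 6: 160 xor  32 = 128

b1 18 26 99 54 19 80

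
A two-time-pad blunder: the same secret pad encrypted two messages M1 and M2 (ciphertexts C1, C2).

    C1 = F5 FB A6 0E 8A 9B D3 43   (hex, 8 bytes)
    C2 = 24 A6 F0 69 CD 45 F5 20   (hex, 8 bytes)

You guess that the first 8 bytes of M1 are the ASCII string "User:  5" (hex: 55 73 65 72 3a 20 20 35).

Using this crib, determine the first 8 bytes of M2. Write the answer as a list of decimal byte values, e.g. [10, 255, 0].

First, C1 ⊕ C2 = (M1 ⊕ K) ⊕ (M2 ⊕ K) = M1 ⊕ M2, so the key drops out. Then M2 = (M1 ⊕ M2) ⊕ M1 over the first 8 bytes.
byte 0: (f5 ⊕ 24) ⊕ 55 = d1 ⊕ 55 = 84
byte 1: (fb ⊕ a6) ⊕ 73 = 5d ⊕ 73 = 2e
byte 2: (a6 ⊕ f0) ⊕ 65 = 56 ⊕ 65 = 33
byte 3: (0e ⊕ 69) ⊕ 72 = 67 ⊕ 72 = 15
byte 4: (8a ⊕ cd) ⊕ 3a = 47 ⊕ 3a = 7d
byte 5: (9b ⊕ 45) ⊕ 20 = de ⊕ 20 = fe
byte 6: (d3 ⊕ f5) ⊕ 20 = 26 ⊕ 20 = 06
byte 7: (43 ⊕ 20) ⊕ 35 = 63 ⊕ 35 = 56

[132, 46, 51, 21, 125, 254, 6, 86]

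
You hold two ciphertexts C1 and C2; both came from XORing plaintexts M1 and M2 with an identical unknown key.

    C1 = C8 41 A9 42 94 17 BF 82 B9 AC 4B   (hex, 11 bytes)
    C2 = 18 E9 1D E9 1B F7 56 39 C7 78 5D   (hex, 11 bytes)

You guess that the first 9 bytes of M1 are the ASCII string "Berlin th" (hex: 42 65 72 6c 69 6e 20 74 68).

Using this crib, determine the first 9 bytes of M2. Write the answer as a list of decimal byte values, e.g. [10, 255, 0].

[146, 205, 198, 199, 230, 142, 201, 207, 22]

First, C1 ⊕ C2 = (M1 ⊕ K) ⊕ (M2 ⊕ K) = M1 ⊕ M2, so the key drops out. Then M2 = (M1 ⊕ M2) ⊕ M1 over the first 9 bytes.
byte 0: (c8 ⊕ 18) ⊕ 42 = d0 ⊕ 42 = 92
byte 1: (41 ⊕ e9) ⊕ 65 = a8 ⊕ 65 = cd
byte 2: (a9 ⊕ 1d) ⊕ 72 = b4 ⊕ 72 = c6
byte 3: (42 ⊕ e9) ⊕ 6c = ab ⊕ 6c = c7
byte 4: (94 ⊕ 1b) ⊕ 69 = 8f ⊕ 69 = e6
byte 5: (17 ⊕ f7) ⊕ 6e = e0 ⊕ 6e = 8e
byte 6: (bf ⊕ 56) ⊕ 20 = e9 ⊕ 20 = c9
byte 7: (82 ⊕ 39) ⊕ 74 = bb ⊕ 74 = cf
byte 8: (b9 ⊕ c7) ⊕ 68 = 7e ⊕ 68 = 16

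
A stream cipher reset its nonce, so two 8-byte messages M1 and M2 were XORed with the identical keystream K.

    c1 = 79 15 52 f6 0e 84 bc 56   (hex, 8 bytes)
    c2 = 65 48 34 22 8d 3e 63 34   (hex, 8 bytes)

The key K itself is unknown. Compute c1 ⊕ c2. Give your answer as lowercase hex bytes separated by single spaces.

1c 5d 66 d4 83 ba df 62

c1 ⊕ c2 = (M1 ⊕ K) ⊕ (M2 ⊕ K) = M1 ⊕ M2 — the shared key cancels under XOR.
01111001 xor 01100101 = 00011100
00010101 xor 01001000 = 01011101
01010010 xor 00110100 = 01100110
11110110 xor 00100010 = 11010100
00001110 xor 10001101 = 10000011
10000100 xor 00111110 = 10111010
10111100 xor 01100011 = 11011111
01010110 xor 00110100 = 01100010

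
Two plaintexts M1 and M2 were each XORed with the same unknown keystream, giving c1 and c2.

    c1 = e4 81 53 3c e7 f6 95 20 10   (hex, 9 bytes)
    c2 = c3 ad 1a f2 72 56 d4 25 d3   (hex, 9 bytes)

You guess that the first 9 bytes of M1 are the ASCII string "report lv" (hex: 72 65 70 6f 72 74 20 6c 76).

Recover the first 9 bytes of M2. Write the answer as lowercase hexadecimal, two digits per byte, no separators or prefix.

554939a1e7d46169b5

First, c1 ⊕ c2 = (M1 ⊕ K) ⊕ (M2 ⊕ K) = M1 ⊕ M2, so the key drops out. Then M2 = (M1 ⊕ M2) ⊕ M1 over the first 9 bytes.
byte 0: (e4 xor c3) xor 72 = 27 xor 72 = 55
byte 1: (81 xor ad) xor 65 = 2c xor 65 = 49
byte 2: (53 xor 1a) xor 70 = 49 xor 70 = 39
byte 3: (3c xor f2) xor 6f = ce xor 6f = a1
byte 4: (e7 xor 72) xor 72 = 95 xor 72 = e7
byte 5: (f6 xor 56) xor 74 = a0 xor 74 = d4
byte 6: (95 xor d4) xor 20 = 41 xor 20 = 61
byte 7: (20 xor 25) xor 6c = 05 xor 6c = 69
byte 8: (10 xor d3) xor 76 = c3 xor 76 = b5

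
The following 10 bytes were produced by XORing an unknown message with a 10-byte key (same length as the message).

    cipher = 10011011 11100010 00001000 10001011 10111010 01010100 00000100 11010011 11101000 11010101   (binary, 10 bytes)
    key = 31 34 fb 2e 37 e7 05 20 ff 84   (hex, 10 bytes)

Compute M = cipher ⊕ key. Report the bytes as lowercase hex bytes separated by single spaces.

aa d6 f3 a5 8d b3 01 f3 17 51

XOR is its own inverse, so applying the key byte-wise gives the result directly.
byte 0: 155 xor  49 = 170
byte 1: 226 xor  52 = 214
byte 2:   8 xor 251 = 243
byte 3: 139 xor  46 = 165
byte 4: 186 xor  55 = 141
byte 5:  84 xor 231 = 179
byte 6:   4 xor   5 =   1
byte 7: 211 xor  32 = 243
byte 8: 232 xor 255 =  23
byte 9: 213 xor 132 =  81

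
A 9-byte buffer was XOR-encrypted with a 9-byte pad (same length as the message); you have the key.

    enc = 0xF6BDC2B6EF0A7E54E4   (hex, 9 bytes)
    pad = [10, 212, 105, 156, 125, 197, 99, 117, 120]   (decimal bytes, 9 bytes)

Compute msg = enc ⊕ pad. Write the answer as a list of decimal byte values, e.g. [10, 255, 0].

XOR is its own inverse, so applying the key byte-wise gives the result directly.
byte 0: f6 xor 0a = fc
byte 1: bd xor d4 = 69
byte 2: c2 xor 69 = ab
byte 3: b6 xor 9c = 2a
byte 4: ef xor 7d = 92
byte 5: 0a xor c5 = cf
byte 6: 7e xor 63 = 1d
byte 7: 54 xor 75 = 21
byte 8: e4 xor 78 = 9c

[252, 105, 171, 42, 146, 207, 29, 33, 156]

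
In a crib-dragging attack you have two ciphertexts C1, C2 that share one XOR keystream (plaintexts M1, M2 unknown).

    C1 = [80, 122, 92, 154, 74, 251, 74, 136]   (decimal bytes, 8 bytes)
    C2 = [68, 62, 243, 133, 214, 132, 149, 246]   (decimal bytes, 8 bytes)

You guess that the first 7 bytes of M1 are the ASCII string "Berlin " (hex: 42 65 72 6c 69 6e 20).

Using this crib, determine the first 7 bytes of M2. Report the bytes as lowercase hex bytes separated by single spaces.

First, C1 ⊕ C2 = (M1 ⊕ K) ⊕ (M2 ⊕ K) = M1 ⊕ M2, so the key drops out. Then M2 = (M1 ⊕ M2) ⊕ M1 over the first 7 bytes.
byte 0: (50 ^ 44) ^ 42 = 14 ^ 42 = 56
byte 1: (7a ^ 3e) ^ 65 = 44 ^ 65 = 21
byte 2: (5c ^ f3) ^ 72 = af ^ 72 = dd
byte 3: (9a ^ 85) ^ 6c = 1f ^ 6c = 73
byte 4: (4a ^ d6) ^ 69 = 9c ^ 69 = f5
byte 5: (fb ^ 84) ^ 6e = 7f ^ 6e = 11
byte 6: (4a ^ 95) ^ 20 = df ^ 20 = ff

56 21 dd 73 f5 11 ff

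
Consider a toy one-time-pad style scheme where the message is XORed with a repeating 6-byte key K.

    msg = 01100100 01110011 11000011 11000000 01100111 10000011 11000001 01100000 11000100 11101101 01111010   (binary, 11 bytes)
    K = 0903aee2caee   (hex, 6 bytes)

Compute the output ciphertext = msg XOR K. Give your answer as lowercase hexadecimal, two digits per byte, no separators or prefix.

6d706d22ad6dc8636a0fb0

The 6-byte key repeats, so the effective keystream is 09 03 ae e2 ca ee 09 03 ae e2 ca.
byte 0: 64 ⊕ 09 = 6d
byte 1: 73 ⊕ 03 = 70
byte 2: c3 ⊕ ae = 6d
byte 3: c0 ⊕ e2 = 22
byte 4: 67 ⊕ ca = ad
byte 5: 83 ⊕ ee = 6d
byte 6: c1 ⊕ 09 = c8
byte 7: 60 ⊕ 03 = 63
byte 8: c4 ⊕ ae = 6a
byte 9: ed ⊕ e2 = 0f
byte 10: 7a ⊕ ca = b0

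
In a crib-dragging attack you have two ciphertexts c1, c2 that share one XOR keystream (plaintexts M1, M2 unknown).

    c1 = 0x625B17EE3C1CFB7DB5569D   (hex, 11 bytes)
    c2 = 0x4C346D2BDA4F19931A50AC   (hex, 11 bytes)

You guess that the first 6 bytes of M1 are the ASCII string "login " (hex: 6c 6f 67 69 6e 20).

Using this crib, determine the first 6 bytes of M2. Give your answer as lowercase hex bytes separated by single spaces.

First, c1 ⊕ c2 = (M1 ⊕ K) ⊕ (M2 ⊕ K) = M1 ⊕ M2, so the key drops out. Then M2 = (M1 ⊕ M2) ⊕ M1 over the first 6 bytes.
byte 0: (62 xor 4c) xor 6c = 2e xor 6c = 42
byte 1: (5b xor 34) xor 6f = 6f xor 6f = 00
byte 2: (17 xor 6d) xor 67 = 7a xor 67 = 1d
byte 3: (ee xor 2b) xor 69 = c5 xor 69 = ac
byte 4: (3c xor da) xor 6e = e6 xor 6e = 88
byte 5: (1c xor 4f) xor 20 = 53 xor 20 = 73

42 00 1d ac 88 73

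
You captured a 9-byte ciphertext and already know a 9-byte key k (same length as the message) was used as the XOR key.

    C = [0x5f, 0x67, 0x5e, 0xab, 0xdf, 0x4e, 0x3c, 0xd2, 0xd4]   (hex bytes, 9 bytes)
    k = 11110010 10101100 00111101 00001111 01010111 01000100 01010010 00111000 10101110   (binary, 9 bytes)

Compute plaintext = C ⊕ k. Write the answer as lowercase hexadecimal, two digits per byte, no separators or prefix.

adcb63a4880a6eea7a

byte 0:  95 xor 242 = 173
byte 1: 103 xor 172 = 203
byte 2:  94 xor  61 =  99
byte 3: 171 xor  15 = 164
byte 4: 223 xor  87 = 136
byte 5:  78 xor  68 =  10
byte 6:  60 xor  82 = 110
byte 7: 210 xor  56 = 234
byte 8: 212 xor 174 = 122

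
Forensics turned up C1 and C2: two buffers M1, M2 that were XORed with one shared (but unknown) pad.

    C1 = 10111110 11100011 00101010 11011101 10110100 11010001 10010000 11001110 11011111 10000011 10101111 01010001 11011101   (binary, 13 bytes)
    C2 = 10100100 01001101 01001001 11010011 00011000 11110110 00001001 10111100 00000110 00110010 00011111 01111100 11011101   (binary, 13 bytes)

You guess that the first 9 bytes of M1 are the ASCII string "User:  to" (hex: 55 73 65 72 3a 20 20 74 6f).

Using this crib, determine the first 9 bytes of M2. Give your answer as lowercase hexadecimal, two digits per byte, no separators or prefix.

First, C1 ⊕ C2 = (M1 ⊕ K) ⊕ (M2 ⊕ K) = M1 ⊕ M2, so the key drops out. Then M2 = (M1 ⊕ M2) ⊕ M1 over the first 9 bytes.
byte 0: (be XOR a4) XOR 55 = 1a XOR 55 = 4f
byte 1: (e3 XOR 4d) XOR 73 = ae XOR 73 = dd
byte 2: (2a XOR 49) XOR 65 = 63 XOR 65 = 06
byte 3: (dd XOR d3) XOR 72 = 0e XOR 72 = 7c
byte 4: (b4 XOR 18) XOR 3a = ac XOR 3a = 96
byte 5: (d1 XOR f6) XOR 20 = 27 XOR 20 = 07
byte 6: (90 XOR 09) XOR 20 = 99 XOR 20 = b9
byte 7: (ce XOR bc) XOR 74 = 72 XOR 74 = 06
byte 8: (df XOR 06) XOR 6f = d9 XOR 6f = b6

4fdd067c9607b906b6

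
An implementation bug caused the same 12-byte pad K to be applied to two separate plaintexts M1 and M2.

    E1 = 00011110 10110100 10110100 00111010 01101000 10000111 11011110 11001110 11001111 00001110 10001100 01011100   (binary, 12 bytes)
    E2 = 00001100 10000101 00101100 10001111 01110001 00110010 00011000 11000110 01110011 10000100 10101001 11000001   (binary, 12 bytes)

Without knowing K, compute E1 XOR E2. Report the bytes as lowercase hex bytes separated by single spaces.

12 31 98 b5 19 b5 c6 08 bc 8a 25 9d

E1 ⊕ E2 = (M1 ⊕ K) ⊕ (M2 ⊕ K) = M1 ⊕ M2 — the shared key cancels under XOR.
 30 XOR  12 =  18
180 XOR 133 =  49
180 XOR  44 = 152
 58 XOR 143 = 181
104 XOR 113 =  25
135 XOR  50 = 181
222 XOR  24 = 198
206 XOR 198 =   8
207 XOR 115 = 188
 14 XOR 132 = 138
140 XOR 169 =  37
 92 XOR 193 = 157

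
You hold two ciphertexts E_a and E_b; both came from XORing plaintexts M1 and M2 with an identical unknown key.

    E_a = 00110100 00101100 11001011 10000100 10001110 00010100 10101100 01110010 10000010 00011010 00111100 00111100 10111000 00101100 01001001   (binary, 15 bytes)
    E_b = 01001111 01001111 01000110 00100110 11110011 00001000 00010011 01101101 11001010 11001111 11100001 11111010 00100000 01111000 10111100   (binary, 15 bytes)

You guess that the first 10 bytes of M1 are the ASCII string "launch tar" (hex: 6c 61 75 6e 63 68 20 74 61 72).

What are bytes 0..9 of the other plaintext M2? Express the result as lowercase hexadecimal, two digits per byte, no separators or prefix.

First, E_a ⊕ E_b = (M1 ⊕ K) ⊕ (M2 ⊕ K) = M1 ⊕ M2, so the key drops out. Then M2 = (M1 ⊕ M2) ⊕ M1 over the first 10 bytes.
byte 0: (34 xor 4f) xor 6c = 7b xor 6c = 17
byte 1: (2c xor 4f) xor 61 = 63 xor 61 = 02
byte 2: (cb xor 46) xor 75 = 8d xor 75 = f8
byte 3: (84 xor 26) xor 6e = a2 xor 6e = cc
byte 4: (8e xor f3) xor 63 = 7d xor 63 = 1e
byte 5: (14 xor 08) xor 68 = 1c xor 68 = 74
byte 6: (ac xor 13) xor 20 = bf xor 20 = 9f
byte 7: (72 xor 6d) xor 74 = 1f xor 74 = 6b
byte 8: (82 xor ca) xor 61 = 48 xor 61 = 29
byte 9: (1a xor cf) xor 72 = d5 xor 72 = a7

1702f8cc1e749f6b29a7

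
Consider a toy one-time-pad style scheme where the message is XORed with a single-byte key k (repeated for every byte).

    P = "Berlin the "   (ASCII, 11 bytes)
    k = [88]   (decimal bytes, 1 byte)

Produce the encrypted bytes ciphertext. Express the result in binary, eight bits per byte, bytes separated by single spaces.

00011010 00111101 00101010 00110100 00110001 00110110 01111000 00101100 00110000 00111101 01111000

The 1-byte key repeats, so the effective keystream is 58 58 58 58 58 58 58 58 58 58 58.
byte 0: 01000010 xor 01011000 = 00011010
byte 1: 01100101 xor 01011000 = 00111101
byte 2: 01110010 xor 01011000 = 00101010
byte 3: 01101100 xor 01011000 = 00110100
byte 4: 01101001 xor 01011000 = 00110001
byte 5: 01101110 xor 01011000 = 00110110
byte 6: 00100000 xor 01011000 = 01111000
byte 7: 01110100 xor 01011000 = 00101100
byte 8: 01101000 xor 01011000 = 00110000
byte 9: 01100101 xor 01011000 = 00111101
byte 10: 00100000 xor 01011000 = 01111000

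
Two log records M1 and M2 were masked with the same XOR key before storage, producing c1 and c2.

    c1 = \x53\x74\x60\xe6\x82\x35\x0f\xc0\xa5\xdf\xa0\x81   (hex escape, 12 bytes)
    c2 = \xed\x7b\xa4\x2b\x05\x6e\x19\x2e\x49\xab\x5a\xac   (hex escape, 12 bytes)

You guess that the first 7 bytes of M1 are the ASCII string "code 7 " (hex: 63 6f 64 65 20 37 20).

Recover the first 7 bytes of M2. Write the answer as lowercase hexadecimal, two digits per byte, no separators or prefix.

dd60a0a8a76c36

First, c1 ⊕ c2 = (M1 ⊕ K) ⊕ (M2 ⊕ K) = M1 ⊕ M2, so the key drops out. Then M2 = (M1 ⊕ M2) ⊕ M1 over the first 7 bytes.
byte 0: (53 xor ed) xor 63 = be xor 63 = dd
byte 1: (74 xor 7b) xor 6f = 0f xor 6f = 60
byte 2: (60 xor a4) xor 64 = c4 xor 64 = a0
byte 3: (e6 xor 2b) xor 65 = cd xor 65 = a8
byte 4: (82 xor 05) xor 20 = 87 xor 20 = a7
byte 5: (35 xor 6e) xor 37 = 5b xor 37 = 6c
byte 6: (0f xor 19) xor 20 = 16 xor 20 = 36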